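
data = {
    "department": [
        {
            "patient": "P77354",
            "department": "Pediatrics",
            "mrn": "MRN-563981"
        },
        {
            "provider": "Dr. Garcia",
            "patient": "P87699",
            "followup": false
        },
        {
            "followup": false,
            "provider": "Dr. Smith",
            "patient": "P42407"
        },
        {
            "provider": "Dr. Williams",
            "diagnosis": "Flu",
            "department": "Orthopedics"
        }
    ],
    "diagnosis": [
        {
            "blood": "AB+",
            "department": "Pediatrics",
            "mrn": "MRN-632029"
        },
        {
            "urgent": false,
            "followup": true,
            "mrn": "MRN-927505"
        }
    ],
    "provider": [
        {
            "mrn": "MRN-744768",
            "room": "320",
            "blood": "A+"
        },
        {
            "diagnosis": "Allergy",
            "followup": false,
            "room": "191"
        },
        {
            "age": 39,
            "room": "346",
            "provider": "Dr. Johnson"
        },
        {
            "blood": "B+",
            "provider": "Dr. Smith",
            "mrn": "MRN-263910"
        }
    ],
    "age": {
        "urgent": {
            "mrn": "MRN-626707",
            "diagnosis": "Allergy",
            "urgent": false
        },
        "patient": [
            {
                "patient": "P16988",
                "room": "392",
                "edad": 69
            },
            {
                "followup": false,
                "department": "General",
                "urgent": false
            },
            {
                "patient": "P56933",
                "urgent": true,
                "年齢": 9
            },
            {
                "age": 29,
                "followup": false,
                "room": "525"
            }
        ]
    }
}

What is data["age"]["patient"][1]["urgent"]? False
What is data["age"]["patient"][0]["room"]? "392"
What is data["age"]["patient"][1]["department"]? "General"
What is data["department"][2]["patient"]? "P42407"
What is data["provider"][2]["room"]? "346"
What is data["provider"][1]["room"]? "191"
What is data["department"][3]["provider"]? "Dr. Williams"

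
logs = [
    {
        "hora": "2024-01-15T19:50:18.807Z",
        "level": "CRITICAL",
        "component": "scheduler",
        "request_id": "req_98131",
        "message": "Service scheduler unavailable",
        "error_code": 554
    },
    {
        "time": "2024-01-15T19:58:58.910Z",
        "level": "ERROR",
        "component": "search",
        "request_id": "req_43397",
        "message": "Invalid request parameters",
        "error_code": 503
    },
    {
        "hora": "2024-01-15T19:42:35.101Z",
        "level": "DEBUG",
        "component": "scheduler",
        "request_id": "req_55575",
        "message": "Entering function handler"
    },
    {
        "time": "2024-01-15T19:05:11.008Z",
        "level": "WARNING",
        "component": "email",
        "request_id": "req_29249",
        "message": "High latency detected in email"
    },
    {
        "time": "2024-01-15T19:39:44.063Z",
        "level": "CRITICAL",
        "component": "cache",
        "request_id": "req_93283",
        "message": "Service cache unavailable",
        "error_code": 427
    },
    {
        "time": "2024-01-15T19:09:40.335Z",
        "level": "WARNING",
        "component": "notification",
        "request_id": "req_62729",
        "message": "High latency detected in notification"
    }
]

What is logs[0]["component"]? "scheduler"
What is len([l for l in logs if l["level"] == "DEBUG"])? 1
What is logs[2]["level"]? "DEBUG"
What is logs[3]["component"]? "email"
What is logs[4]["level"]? "CRITICAL"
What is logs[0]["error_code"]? 554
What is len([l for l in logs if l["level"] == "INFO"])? 0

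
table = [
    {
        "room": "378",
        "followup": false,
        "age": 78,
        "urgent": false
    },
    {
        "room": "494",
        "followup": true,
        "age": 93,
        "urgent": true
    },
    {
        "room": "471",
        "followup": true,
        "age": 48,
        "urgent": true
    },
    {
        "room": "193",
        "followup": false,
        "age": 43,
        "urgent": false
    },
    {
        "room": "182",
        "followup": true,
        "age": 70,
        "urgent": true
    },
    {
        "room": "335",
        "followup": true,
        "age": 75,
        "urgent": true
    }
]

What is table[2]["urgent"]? True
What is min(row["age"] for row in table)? 43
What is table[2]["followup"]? True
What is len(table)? 6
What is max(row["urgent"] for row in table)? True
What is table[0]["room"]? "378"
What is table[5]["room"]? "335"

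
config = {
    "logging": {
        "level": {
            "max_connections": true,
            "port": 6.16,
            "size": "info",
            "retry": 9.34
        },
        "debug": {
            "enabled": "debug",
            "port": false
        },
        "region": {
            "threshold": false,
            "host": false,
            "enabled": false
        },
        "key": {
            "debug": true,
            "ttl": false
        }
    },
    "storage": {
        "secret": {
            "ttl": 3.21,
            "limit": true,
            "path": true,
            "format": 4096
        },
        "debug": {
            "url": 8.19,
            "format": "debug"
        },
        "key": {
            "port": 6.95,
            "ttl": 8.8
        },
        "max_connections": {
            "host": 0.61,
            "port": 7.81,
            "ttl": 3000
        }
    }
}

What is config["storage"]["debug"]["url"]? 8.19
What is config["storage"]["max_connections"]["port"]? 7.81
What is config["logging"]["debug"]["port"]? False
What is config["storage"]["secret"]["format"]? 4096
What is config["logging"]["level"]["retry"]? 9.34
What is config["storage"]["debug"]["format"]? "debug"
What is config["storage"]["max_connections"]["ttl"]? 3000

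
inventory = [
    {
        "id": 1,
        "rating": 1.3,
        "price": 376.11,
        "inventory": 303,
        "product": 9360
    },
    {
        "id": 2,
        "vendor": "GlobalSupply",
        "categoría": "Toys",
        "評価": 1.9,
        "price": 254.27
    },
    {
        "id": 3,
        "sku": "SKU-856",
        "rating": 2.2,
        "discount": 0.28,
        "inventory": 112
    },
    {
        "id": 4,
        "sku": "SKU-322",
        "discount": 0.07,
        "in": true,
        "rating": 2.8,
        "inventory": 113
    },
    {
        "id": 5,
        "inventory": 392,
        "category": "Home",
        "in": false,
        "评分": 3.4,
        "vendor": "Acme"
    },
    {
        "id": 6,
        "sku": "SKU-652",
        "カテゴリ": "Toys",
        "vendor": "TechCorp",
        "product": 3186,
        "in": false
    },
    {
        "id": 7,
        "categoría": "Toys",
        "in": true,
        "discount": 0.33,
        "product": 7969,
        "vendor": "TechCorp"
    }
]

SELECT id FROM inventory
[1, 2, 3, 4, 5, 6, 7]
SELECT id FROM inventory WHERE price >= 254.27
[1, 2]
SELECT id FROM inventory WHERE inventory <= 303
[1, 3, 4]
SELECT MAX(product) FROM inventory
9360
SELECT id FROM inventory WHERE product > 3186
[1, 7]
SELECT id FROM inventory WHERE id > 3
[4, 5, 6, 7]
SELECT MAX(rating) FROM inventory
2.8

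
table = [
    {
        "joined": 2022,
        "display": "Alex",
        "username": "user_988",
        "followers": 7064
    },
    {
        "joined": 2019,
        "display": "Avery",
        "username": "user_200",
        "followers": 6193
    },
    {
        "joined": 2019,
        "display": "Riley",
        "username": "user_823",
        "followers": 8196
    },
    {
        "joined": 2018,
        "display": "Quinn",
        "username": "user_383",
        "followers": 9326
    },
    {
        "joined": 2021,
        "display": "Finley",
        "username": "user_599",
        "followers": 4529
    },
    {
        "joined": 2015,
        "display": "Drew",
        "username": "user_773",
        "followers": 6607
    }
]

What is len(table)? 6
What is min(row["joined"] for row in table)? 2015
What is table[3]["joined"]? 2018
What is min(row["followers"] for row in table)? 4529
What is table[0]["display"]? "Alex"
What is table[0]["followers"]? 7064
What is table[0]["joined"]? 2022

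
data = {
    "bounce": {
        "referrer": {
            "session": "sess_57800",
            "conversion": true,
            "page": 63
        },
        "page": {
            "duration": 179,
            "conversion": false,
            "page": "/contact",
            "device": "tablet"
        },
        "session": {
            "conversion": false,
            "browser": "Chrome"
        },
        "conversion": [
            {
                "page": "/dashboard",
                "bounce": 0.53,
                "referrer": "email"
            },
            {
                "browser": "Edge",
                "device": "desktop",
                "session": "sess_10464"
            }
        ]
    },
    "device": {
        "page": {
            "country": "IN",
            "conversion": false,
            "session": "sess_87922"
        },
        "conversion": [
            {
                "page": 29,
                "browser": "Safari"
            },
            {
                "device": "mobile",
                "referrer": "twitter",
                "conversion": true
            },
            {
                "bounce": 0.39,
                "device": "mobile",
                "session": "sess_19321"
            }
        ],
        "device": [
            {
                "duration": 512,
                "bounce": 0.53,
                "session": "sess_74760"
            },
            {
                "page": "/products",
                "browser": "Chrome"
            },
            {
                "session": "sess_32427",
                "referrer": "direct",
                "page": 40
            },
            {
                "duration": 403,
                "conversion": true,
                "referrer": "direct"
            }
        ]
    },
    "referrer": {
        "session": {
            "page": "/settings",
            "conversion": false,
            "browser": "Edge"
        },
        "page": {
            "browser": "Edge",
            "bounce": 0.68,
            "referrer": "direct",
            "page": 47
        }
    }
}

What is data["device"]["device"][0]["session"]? "sess_74760"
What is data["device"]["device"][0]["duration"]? 512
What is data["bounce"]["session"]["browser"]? "Chrome"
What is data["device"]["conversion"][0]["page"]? 29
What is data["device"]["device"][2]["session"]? "sess_32427"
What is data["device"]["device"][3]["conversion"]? True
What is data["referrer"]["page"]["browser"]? "Edge"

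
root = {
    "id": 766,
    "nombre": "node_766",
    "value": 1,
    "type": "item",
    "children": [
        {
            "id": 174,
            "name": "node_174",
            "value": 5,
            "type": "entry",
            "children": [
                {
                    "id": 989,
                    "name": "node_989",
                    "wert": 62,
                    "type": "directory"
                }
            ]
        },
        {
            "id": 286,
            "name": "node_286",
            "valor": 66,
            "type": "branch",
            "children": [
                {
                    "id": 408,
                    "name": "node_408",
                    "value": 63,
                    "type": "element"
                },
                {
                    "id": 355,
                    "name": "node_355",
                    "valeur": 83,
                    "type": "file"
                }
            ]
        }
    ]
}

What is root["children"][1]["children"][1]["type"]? "file"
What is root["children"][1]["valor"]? 66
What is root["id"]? 766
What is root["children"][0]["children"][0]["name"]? "node_989"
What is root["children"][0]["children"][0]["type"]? "directory"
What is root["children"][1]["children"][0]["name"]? "node_408"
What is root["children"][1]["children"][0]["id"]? 408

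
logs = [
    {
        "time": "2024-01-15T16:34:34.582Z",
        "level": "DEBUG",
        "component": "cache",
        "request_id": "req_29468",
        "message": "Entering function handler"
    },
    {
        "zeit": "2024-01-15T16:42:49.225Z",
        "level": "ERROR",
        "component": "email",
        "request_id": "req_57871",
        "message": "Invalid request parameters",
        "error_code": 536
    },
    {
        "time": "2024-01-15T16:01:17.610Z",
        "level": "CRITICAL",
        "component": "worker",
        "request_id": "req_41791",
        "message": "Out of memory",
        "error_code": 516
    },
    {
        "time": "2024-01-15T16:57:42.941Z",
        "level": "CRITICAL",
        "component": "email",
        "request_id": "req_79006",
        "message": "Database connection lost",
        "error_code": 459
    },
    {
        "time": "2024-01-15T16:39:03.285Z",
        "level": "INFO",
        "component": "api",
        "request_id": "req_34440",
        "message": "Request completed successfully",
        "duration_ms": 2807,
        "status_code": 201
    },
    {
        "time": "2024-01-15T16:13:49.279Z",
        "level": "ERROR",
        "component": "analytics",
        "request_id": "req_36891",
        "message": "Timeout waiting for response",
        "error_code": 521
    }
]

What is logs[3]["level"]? "CRITICAL"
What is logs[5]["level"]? "ERROR"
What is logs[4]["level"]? "INFO"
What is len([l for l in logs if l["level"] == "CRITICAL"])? 2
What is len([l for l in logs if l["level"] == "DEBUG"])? 1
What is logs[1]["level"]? "ERROR"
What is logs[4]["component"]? "api"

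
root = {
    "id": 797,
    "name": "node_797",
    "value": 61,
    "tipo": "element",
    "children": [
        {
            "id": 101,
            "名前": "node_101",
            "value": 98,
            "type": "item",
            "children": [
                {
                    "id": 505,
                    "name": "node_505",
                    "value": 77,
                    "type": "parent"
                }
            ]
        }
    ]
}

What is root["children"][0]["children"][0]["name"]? "node_505"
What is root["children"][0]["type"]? "item"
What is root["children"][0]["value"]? 98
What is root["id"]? 797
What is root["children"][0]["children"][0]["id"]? 505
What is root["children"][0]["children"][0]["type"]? "parent"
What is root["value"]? 61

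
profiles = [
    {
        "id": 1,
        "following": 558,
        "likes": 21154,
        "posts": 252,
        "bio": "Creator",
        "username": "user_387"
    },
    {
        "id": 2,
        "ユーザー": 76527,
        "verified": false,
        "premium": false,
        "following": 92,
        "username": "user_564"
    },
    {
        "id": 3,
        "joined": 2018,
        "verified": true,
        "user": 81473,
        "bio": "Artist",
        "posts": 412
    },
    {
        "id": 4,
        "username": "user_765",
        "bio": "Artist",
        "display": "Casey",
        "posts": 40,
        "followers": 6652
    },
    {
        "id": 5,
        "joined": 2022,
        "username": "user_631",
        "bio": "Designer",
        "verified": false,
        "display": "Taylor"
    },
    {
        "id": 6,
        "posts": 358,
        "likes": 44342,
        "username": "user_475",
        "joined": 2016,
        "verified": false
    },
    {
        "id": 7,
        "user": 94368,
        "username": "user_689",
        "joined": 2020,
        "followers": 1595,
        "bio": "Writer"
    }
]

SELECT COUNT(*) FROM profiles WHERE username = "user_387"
1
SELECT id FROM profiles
[1, 2, 3, 4, 5, 6, 7]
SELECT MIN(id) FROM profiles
1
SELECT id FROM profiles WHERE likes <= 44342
[1, 6]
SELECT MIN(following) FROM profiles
92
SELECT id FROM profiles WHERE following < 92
[]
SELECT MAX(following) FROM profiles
558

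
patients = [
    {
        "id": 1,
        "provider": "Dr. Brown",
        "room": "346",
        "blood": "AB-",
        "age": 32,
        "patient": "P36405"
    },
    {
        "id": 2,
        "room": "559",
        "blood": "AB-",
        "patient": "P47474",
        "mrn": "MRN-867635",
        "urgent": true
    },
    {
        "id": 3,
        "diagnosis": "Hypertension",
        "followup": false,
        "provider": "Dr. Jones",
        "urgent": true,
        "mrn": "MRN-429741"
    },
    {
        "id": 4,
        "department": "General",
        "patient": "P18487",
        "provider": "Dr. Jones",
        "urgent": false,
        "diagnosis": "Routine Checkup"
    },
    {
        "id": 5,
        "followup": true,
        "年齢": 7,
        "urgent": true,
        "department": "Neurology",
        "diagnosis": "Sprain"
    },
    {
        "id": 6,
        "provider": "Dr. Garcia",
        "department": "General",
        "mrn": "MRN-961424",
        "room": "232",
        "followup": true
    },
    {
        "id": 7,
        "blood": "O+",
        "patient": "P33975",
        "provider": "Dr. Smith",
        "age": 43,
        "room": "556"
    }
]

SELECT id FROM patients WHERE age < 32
[]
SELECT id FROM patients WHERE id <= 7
[1, 2, 3, 4, 5, 6, 7]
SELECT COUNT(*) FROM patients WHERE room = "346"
1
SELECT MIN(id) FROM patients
1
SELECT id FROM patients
[1, 2, 3, 4, 5, 6, 7]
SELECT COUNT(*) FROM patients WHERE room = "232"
1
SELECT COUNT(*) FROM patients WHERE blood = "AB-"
2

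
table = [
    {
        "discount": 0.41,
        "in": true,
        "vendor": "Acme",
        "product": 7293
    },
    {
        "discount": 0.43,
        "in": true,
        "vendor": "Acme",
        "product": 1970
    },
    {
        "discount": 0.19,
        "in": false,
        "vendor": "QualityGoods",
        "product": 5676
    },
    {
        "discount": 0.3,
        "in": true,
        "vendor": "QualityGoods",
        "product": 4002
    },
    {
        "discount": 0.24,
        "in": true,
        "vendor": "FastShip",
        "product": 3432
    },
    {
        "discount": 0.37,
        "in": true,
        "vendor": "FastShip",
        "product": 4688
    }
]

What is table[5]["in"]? True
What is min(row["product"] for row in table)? 1970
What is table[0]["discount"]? 0.41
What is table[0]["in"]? True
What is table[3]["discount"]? 0.3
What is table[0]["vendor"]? "Acme"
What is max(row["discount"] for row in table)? 0.43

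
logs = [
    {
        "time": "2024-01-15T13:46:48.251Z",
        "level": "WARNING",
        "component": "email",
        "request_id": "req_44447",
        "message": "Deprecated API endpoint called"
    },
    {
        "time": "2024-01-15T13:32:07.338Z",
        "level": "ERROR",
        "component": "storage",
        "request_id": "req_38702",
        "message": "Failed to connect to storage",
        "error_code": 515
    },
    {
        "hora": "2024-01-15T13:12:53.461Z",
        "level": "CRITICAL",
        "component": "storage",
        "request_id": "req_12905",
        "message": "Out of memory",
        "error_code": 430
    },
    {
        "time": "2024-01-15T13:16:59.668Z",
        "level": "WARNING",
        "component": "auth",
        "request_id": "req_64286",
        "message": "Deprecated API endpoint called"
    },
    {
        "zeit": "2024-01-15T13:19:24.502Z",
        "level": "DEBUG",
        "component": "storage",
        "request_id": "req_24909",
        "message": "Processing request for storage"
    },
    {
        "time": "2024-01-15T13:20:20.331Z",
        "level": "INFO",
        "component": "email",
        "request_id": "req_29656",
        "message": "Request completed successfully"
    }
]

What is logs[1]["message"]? "Failed to connect to storage"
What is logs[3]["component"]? "auth"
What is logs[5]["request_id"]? "req_29656"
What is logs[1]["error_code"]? 515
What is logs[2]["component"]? "storage"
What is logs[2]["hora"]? "2024-01-15T13:12:53.461Z"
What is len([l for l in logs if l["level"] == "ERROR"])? 1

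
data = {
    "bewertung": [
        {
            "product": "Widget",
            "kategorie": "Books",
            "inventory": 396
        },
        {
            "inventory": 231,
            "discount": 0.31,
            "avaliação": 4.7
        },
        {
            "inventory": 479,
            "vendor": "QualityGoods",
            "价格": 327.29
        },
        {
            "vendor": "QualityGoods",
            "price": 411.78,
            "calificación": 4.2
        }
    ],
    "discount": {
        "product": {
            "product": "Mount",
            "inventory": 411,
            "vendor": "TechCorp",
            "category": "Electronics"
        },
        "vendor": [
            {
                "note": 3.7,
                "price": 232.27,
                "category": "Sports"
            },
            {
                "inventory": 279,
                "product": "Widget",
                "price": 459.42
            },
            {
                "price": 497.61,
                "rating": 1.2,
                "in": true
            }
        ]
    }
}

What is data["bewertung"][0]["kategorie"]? "Books"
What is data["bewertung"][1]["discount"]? 0.31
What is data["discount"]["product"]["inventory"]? 411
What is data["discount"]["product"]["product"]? "Mount"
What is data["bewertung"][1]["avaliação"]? 4.7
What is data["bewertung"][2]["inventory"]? 479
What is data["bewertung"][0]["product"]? "Widget"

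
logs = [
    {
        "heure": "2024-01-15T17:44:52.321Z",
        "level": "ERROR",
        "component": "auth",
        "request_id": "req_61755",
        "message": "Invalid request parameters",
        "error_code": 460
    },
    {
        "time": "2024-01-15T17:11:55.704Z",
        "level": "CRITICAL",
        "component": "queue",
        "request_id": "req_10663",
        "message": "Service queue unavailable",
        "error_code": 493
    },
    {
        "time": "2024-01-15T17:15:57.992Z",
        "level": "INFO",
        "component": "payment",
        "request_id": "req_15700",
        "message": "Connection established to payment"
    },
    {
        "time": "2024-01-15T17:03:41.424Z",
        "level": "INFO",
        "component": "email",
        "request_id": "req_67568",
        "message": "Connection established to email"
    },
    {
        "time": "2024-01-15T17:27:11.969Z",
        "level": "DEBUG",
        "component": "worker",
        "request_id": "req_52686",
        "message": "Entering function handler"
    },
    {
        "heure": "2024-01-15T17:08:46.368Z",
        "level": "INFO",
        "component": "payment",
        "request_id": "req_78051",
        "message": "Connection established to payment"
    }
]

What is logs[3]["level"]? "INFO"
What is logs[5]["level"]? "INFO"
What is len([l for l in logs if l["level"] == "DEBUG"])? 1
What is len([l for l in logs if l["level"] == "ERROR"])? 1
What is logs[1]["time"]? "2024-01-15T17:11:55.704Z"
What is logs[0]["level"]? "ERROR"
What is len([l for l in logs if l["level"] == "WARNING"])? 0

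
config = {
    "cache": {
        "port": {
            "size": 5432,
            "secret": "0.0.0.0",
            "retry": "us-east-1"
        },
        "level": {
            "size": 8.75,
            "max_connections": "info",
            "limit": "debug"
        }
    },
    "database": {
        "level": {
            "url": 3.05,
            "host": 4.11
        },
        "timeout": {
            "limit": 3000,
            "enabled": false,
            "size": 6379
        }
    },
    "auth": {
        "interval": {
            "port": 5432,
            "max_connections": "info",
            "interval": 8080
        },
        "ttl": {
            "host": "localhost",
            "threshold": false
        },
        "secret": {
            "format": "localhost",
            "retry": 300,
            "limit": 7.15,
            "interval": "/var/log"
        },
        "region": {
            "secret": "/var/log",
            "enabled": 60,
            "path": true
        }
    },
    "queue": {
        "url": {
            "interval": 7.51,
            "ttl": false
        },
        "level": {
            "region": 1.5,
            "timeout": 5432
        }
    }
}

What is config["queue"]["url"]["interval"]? 7.51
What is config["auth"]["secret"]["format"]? "localhost"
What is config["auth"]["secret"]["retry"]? 300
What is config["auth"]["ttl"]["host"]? "localhost"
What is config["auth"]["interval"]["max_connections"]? "info"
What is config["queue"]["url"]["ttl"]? False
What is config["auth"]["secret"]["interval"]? "/var/log"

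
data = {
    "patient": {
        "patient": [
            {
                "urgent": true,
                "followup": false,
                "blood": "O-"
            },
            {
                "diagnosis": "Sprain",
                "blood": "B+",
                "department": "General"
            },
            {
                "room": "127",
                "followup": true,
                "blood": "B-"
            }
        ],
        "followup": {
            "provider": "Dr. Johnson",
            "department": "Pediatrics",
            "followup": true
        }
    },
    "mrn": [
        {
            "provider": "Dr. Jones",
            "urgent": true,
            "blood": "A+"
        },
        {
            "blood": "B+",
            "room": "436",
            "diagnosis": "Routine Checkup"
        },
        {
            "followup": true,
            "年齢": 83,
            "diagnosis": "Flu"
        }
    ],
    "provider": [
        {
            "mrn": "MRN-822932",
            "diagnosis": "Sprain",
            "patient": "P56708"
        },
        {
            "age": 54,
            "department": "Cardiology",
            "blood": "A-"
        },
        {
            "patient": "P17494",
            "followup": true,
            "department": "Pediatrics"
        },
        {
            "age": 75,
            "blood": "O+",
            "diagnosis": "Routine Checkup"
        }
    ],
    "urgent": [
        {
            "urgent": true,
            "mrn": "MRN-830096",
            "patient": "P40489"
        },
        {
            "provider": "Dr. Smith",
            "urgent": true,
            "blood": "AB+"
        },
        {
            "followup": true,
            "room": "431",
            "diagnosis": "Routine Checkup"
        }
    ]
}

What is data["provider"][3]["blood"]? "O+"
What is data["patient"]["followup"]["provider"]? "Dr. Johnson"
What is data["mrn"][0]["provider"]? "Dr. Jones"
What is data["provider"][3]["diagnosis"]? "Routine Checkup"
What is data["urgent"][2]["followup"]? True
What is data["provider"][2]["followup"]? True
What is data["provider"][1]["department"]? "Cardiology"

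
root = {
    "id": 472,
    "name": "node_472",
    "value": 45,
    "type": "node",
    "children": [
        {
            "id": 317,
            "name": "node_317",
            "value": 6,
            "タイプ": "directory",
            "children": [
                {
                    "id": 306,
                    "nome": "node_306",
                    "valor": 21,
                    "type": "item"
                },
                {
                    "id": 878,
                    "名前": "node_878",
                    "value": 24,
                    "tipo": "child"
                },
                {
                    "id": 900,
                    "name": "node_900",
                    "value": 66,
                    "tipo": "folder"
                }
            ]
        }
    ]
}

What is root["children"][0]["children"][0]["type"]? "item"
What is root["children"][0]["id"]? 317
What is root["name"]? "node_472"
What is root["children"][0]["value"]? 6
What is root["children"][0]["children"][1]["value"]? 24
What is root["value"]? 45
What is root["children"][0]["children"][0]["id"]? 306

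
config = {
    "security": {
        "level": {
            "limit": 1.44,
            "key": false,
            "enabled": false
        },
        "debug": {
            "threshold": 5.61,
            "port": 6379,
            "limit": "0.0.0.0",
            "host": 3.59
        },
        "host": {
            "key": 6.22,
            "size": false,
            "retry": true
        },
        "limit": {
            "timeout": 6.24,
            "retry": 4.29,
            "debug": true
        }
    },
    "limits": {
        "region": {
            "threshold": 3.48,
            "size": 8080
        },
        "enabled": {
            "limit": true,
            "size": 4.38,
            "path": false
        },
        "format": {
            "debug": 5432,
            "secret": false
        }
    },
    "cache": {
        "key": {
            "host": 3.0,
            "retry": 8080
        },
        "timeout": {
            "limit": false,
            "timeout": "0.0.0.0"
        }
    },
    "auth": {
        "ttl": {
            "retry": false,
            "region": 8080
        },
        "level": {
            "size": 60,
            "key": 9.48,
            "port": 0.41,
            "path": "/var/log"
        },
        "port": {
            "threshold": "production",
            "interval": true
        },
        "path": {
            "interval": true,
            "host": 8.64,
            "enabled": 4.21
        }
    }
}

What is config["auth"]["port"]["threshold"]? "production"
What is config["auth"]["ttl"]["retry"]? False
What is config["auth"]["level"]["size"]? 60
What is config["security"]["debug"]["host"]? 3.59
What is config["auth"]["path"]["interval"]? True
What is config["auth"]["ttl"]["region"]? 8080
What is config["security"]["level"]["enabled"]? False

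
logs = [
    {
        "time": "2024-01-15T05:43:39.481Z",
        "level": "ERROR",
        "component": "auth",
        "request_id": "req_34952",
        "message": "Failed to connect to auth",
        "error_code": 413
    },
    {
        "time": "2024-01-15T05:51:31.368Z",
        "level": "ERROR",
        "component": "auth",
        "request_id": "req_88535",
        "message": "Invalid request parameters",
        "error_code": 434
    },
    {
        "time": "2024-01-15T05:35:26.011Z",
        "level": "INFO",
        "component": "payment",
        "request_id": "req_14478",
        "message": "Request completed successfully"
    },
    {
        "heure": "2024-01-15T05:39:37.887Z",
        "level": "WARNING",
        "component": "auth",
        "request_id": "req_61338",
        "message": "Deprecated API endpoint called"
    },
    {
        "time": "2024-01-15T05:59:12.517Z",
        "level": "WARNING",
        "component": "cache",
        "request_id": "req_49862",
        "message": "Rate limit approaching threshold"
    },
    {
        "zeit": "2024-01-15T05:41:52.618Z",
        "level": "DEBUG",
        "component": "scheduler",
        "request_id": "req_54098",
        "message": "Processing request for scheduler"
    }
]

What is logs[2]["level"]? "INFO"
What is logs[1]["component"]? "auth"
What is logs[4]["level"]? "WARNING"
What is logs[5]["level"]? "DEBUG"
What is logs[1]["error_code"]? 434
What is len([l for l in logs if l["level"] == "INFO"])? 1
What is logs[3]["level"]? "WARNING"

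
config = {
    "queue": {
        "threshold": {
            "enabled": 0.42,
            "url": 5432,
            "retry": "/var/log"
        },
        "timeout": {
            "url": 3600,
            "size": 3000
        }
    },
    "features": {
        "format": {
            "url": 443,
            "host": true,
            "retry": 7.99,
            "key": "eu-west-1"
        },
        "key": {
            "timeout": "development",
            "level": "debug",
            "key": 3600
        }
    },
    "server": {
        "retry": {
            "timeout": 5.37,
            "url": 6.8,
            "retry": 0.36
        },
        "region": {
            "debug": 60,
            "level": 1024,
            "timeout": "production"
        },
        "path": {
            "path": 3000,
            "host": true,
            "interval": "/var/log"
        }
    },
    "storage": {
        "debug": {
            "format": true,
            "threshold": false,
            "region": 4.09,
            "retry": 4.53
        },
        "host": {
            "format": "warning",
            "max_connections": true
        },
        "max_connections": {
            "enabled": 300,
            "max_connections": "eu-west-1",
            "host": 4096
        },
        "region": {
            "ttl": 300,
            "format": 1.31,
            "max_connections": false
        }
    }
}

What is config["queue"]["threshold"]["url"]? 5432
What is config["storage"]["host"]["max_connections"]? True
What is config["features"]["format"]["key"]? "eu-west-1"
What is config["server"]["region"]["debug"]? 60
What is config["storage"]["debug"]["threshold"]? False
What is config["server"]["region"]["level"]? 1024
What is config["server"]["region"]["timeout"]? "production"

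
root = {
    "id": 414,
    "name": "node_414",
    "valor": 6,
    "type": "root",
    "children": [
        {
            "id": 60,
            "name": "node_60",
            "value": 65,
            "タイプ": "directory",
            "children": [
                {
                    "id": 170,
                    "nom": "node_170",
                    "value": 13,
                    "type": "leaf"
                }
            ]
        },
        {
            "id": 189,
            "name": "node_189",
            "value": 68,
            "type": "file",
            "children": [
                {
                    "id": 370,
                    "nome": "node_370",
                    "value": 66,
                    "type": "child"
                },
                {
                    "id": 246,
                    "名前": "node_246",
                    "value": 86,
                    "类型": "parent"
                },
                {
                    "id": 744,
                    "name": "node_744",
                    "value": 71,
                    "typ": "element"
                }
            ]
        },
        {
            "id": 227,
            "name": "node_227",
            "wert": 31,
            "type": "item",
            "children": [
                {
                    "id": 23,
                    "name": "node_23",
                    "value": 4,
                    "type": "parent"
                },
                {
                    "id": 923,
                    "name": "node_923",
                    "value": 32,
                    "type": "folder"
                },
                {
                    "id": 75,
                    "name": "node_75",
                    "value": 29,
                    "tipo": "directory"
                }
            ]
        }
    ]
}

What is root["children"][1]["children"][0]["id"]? 370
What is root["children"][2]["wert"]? 31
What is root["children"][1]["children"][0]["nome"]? "node_370"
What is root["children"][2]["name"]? "node_227"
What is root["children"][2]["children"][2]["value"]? 29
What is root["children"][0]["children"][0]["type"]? "leaf"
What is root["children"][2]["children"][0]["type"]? "parent"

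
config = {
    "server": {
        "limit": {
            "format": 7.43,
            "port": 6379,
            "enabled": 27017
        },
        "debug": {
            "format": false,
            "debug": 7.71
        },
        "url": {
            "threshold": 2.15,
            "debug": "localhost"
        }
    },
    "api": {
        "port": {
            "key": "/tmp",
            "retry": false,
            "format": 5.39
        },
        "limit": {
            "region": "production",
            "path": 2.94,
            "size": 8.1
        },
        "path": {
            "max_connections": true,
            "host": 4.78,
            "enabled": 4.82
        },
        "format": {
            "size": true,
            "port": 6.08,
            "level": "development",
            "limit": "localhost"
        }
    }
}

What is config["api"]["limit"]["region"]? "production"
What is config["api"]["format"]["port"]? 6.08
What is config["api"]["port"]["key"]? "/tmp"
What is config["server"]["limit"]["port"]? 6379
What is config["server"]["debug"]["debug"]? 7.71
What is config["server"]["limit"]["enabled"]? 27017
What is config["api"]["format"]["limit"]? "localhost"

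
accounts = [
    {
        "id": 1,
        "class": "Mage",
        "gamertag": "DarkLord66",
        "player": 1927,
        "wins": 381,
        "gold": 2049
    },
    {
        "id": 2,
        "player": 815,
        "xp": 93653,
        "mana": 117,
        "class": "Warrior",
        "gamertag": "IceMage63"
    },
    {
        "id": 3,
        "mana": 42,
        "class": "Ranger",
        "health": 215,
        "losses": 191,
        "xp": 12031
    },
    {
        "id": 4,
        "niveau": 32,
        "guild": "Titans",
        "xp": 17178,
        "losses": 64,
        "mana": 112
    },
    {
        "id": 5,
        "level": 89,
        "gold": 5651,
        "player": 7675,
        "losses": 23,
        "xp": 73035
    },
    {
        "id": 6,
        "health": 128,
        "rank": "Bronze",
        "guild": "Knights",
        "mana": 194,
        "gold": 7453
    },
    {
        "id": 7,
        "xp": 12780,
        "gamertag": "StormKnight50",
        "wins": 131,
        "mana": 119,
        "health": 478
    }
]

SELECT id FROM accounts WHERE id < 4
[1, 2, 3]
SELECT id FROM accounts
[1, 2, 3, 4, 5, 6, 7]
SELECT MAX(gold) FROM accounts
7453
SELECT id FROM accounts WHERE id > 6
[7]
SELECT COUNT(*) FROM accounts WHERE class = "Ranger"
1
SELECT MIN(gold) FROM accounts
2049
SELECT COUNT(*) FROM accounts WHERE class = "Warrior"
1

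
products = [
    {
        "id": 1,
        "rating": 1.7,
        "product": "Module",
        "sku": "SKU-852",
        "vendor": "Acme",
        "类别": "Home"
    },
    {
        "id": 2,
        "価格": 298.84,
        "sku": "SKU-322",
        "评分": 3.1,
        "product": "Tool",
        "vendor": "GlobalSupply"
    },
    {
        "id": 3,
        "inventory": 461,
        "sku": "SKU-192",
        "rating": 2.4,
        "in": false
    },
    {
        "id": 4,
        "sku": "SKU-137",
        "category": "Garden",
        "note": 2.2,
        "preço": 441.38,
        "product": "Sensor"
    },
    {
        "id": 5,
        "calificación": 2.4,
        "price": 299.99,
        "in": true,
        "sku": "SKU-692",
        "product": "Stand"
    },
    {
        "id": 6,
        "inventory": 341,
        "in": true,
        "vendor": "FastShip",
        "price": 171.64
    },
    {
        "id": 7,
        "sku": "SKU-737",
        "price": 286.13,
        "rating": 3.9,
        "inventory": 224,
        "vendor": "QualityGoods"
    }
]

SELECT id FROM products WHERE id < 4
[1, 2, 3]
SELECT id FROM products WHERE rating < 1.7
[]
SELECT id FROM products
[1, 2, 3, 4, 5, 6, 7]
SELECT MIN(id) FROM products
1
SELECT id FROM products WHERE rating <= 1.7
[1]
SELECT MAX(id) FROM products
7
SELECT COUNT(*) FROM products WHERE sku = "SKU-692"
1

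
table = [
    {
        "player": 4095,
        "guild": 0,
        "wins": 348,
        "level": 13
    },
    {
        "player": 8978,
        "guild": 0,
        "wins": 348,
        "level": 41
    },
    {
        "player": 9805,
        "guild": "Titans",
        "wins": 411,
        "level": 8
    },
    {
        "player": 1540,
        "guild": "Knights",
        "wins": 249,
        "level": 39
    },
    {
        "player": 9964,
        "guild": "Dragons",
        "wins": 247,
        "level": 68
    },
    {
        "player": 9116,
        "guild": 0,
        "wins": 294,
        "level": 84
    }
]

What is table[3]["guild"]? "Knights"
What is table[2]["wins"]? 411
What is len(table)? 6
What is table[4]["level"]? 68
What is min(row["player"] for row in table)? 1540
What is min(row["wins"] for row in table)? 247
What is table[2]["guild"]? "Titans"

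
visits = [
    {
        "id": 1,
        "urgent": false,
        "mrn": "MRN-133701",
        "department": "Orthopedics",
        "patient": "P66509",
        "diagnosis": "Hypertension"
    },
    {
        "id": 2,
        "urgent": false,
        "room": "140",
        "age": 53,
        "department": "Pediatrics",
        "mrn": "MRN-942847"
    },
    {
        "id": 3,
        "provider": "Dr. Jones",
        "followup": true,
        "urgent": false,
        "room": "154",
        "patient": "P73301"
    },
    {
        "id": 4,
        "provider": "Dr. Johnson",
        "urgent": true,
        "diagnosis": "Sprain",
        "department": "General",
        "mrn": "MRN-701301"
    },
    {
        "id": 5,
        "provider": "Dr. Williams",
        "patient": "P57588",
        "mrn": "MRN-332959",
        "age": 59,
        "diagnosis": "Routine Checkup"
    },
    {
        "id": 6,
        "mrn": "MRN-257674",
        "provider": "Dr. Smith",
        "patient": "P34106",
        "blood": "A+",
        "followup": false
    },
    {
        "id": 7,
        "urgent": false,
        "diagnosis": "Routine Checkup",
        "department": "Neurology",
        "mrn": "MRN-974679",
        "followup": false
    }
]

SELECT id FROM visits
[1, 2, 3, 4, 5, 6, 7]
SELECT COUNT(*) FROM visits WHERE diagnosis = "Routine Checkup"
2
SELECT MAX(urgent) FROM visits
True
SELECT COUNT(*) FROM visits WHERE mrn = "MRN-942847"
1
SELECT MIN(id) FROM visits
1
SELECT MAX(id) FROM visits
7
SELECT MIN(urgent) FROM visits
False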